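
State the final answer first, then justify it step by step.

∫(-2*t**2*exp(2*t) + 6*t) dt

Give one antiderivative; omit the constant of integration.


The answer is -t**2*exp(2*t) + 3*t**2 + t*exp(2*t) - exp(2*t)/2.
Step 1. Rewrite: now ∫(6*t) dt + ∫(-2*t**2*exp(2*t)) dt.
Step 2. Evaluate the standard form: now 3*t**2 + ∫(-2*t**2*exp(2*t)) dt.
Step 3. Integrate ∫(-2*t**2*exp(2*t)) dt by parts with u = t**2, dv = (-2*exp(2*t)) dt, so v = -exp(2*t): now -t**2*exp(2*t) + 3*t**2 + ∫(2*t*exp(2*t)) dt.
Step 4. Integrate ∫(2*t*exp(2*t)) dt by parts with u = t, dv = (2*exp(2*t)) dt, so v = exp(2*t): now -t**2*exp(2*t) + 3*t**2 + t*exp(2*t) + ∫(-exp(2*t)) dt.
Step 5. Evaluate the standard form: now -t**2*exp(2*t) + 3*t**2 + t*exp(2*t) - exp(2*t)/2.
Answer: -t**2*exp(2*t) + 3*t**2 + t*exp(2*t) - exp(2*t)/2.


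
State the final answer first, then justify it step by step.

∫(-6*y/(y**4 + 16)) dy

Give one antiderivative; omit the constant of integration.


The answer is -3*atan(y**2/4)/4.
Step 1. Substitute u = y**2, turning ∫(-6*y/(y**4 + 16)) dy into ∫(-3/(u**2 + 16)) du: now ∫(-3/(u**2 + 16)) du.
Step 2. Evaluate the standard form: now -3*atan(u/4)/4.
Step 3. Substitute back u = y**2: now -3*atan(y**2/4)/4.
Answer: -3*atan(y**2/4)/4.


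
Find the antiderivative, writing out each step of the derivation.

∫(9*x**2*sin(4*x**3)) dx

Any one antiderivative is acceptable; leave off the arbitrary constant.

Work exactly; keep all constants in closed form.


Step 1. Substitute u = x**3, turning ∫(9*x**2*sin(4*x**3)) dx into ∫(3*sin(4*u)) du: now ∫(3*sin(4*u)) du.
Step 2. Evaluate the standard form: now -3*cos(4*u)/4.
Step 3. Substitute back u = x**3: now -3*cos(4*x**3)/4.
Answer: -3*cos(4*x**3)/4.


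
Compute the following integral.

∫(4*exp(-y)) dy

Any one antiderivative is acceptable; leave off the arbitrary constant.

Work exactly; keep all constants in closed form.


Answer: -4*exp(-y).


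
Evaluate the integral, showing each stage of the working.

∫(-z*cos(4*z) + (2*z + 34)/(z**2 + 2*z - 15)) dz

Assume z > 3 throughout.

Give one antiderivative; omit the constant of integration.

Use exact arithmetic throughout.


Step 1. Rewrite: now ∫(-z*cos(4*z)) dz + ∫((2*z + 34)/(z**2 + 2*z - 15)) dz.
Step 2. Integrate ∫(-z*cos(4*z)) dz by parts with u = z, dv = (-cos(4*z)) dz, so v = -sin(4*z)/4: now -z*sin(4*z)/4 + ∫((2*z + 34)/(z**2 + 2*z - 15)) dz + ∫(sin(4*z)/4) dz.
Step 3. Evaluate the standard form: now -z*sin(4*z)/4 - cos(4*z)/16 + ∫((2*z + 34)/(z**2 + 2*z - 15)) dz.
Step 4. Decompose ∫((2*z + 34)/(z**2 + 2*z - 15)) dz by partial fractions, (2*z + 34)/(z**2 + 2*z - 15) = -3/(z + 5) + 5/(z - 3): now -z*sin(4*z)/4 - cos(4*z)/16 + ∫(5/(z - 3)) dz + ∫(-3/(z + 5)) dz.
Step 5. Evaluate the standard form [assuming z > -5]: now -z*sin(4*z)/4 - 3*log(z + 5) - cos(4*z)/16 + ∫(5/(z - 3)) dz.
Step 6. Evaluate the standard form [assuming z > 3]: now -z*sin(4*z)/4 + 5*log(z - 3) - 3*log(z + 5) - cos(4*z)/16.
Answer: -z*sin(4*z)/4 + 5*log(z - 3) - 3*log(z + 5) - cos(4*z)/16.


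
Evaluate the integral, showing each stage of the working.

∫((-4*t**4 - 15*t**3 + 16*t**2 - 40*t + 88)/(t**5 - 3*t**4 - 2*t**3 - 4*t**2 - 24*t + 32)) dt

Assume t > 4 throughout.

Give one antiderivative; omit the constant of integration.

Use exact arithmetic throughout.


Step 1. Decompose ∫((-4*t**4 - 15*t**3 + 16*t**2 - 40*t + 88)/(t**5 - 3*t**4 - 2*t**3 - 4*t**2 - 24*t + 32)) dt by partial fractions, (-4*t**4 - 15*t**3 + 16*t**2 - 40*t + 88)/(t**5 - 3*t**4 - 2*t**3 - 4*t**2 - 24*t + 32) = -2/(t**2 + 4) + 2/(t + 2) - 1/(t - 1) - 5/(t - 4): now ∫(-5/(t - 4)) dt + ∫(-1/(t - 1)) dt + ∫(2/(t + 2)) dt + ∫(-2/(t**2 + 4)) dt.
Step 2. Evaluate the standard form [assuming t > 4]: now -5*log(t - 4) + ∫(-1/(t - 1)) dt + ∫(2/(t + 2)) dt + ∫(-2/(t**2 + 4)) dt.
Step 3. Evaluate the standard form [assuming t > -2]: now -5*log(t - 4) + 2*log(t + 2) + ∫(-1/(t - 1)) dt + ∫(-2/(t**2 + 4)) dt.
Step 4. Evaluate the standard form [assuming t > 1]: now -5*log(t - 4) - log(t - 1) + 2*log(t + 2) + ∫(-2/(t**2 + 4)) dt.
Step 5. Evaluate the standard form: now -5*log(t - 4) - log(t - 1) + 2*log(t + 2) - atan(t/2).
Answer: -5*log(t - 4) - log(t - 1) + 2*log(t + 2) - atan(t/2).


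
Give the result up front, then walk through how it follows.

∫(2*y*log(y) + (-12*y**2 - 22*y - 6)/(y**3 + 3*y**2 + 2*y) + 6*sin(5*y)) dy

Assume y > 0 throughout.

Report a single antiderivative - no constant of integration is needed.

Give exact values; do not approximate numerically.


The answer is y**2*log(y) - y**2/2 - 3*log(y) - 4*log(y + 1) - 5*log(y + 2) - 6*cos(5*y)/5.
Step 1. Rewrite: now ∫(2*y*log(y)) dy + ∫((-12*y**2 - 22*y - 6)/(y**3 + 3*y**2 + 2*y)) dy + ∫(6*sin(5*y)) dy.
Step 2. Decompose ∫((-12*y**2 - 22*y - 6)/(y**3 + 3*y**2 + 2*y)) dy by partial fractions, (-12*y**2 - 22*y - 6)/(y**3 + 3*y**2 + 2*y) = -5/(y + 2) - 4/(y + 1) - 3/y: now ∫(-3/y) dy + ∫(2*y*log(y)) dy + ∫(-4/(y + 1)) dy + ∫(-5/(y + 2)) dy + ∫(6*sin(5*y)) dy.
Step 3. Evaluate the standard form [assuming y > -1]: now -4*log(y + 1) + ∫(-3/y) dy + ∫(2*y*log(y)) dy + ∫(-5/(y + 2)) dy + ∫(6*sin(5*y)) dy.
Step 4. Evaluate the standard form [assuming y > -2]: now -4*log(y + 1) - 5*log(y + 2) + ∫(-3/y) dy + ∫(2*y*log(y)) dy + ∫(6*sin(5*y)) dy.
Step 5. Evaluate the standard form [assuming y > 0]: now -3*log(y) - 4*log(y + 1) - 5*log(y + 2) + ∫(2*y*log(y)) dy + ∫(6*sin(5*y)) dy.
Step 6. Integrate ∫(2*y*log(y)) dy by parts with u = log(y), dv = (2*y) dy, so v = y**2 [assuming y > 0]: now y**2*log(y) - 3*log(y) - 4*log(y + 1) - 5*log(y + 2) + ∫(-y) dy + ∫(6*sin(5*y)) dy.
Step 7. Evaluate the standard form: now y**2*log(y) - y**2/2 - 3*log(y) - 4*log(y + 1) - 5*log(y + 2) + ∫(6*sin(5*y)) dy.
Step 8. Evaluate the standard form: now y**2*log(y) - y**2/2 - 3*log(y) - 4*log(y + 1) - 5*log(y + 2) - 6*cos(5*y)/5.
Answer: y**2*log(y) - y**2/2 - 3*log(y) - 4*log(y + 1) - 5*log(y + 2) - 6*cos(5*y)/5.


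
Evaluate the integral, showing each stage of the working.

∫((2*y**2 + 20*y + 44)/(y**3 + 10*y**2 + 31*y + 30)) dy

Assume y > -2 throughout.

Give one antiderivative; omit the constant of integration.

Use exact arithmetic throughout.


Step 1. Decompose ∫((2*y**2 + 20*y + 44)/(y**3 + 10*y**2 + 31*y + 30)) dy by partial fractions, (2*y**2 + 20*y + 44)/(y**3 + 10*y**2 + 31*y + 30) = -1/(y + 5) - 1/(y + 3) + 4/(y + 2): now ∫(4/(y + 2)) dy + ∫(-1/(y + 3)) dy + ∫(-1/(y + 5)) dy.
Step 2. Evaluate the standard form [assuming y > -3]: now -log(y + 3) + ∫(4/(y + 2)) dy + ∫(-1/(y + 5)) dy.
Step 3. Evaluate the standard form [assuming y > -2]: now 4*log(y + 2) - log(y + 3) + ∫(-1/(y + 5)) dy.
Step 4. Evaluate the standard form [assuming y > -5]: now 4*log(y + 2) - log(y + 3) - log(y + 5).
Answer: 4*log(y + 2) - log(y + 3) - log(y + 5).


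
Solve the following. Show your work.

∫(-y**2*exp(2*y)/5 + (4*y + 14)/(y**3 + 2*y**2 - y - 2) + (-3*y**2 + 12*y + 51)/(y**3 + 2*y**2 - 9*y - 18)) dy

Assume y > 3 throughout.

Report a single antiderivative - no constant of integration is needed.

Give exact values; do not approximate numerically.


Step 1. Rewrite: now ∫(-y**2*exp(2*y)/5) dy + ∫((4*y + 14)/(y**3 + 2*y**2 - y - 2)) dy + ∫((-3*y**2 + 12*y + 51)/(y**3 + 2*y**2 - 9*y - 18)) dy.
Step 2. Decompose ∫((4*y + 14)/(y**3 + 2*y**2 - y - 2)) dy by partial fractions, (4*y + 14)/(y**3 + 2*y**2 - y - 2) = 2/(y + 2) - 5/(y + 1) + 3/(y - 1): now ∫(-y**2*exp(2*y)/5) dy + ∫((-3*y**2 + 12*y + 51)/(y**3 + 2*y**2 - 9*y - 18)) dy + ∫(3/(y - 1)) dy + ∫(-5/(y + 1)) dy + ∫(2/(y + 2)) dy.
Step 3. Evaluate the standard form [assuming y > 1]: now 3*log(y - 1) + ∫(-y**2*exp(2*y)/5) dy + ∫((-3*y**2 + 12*y + 51)/(y**3 + 2*y**2 - 9*y - 18)) dy + ∫(-5/(y + 1)) dy + ∫(2/(y + 2)) dy.
Step 4. Evaluate the standard form [assuming y > -2]: now 3*log(y - 1) + 2*log(y + 2) + ∫(-y**2*exp(2*y)/5) dy + ∫((-3*y**2 + 12*y + 51)/(y**3 + 2*y**2 - 9*y - 18)) dy + ∫(-5/(y + 1)) dy.
Step 5. Evaluate the standard form [assuming y > -1]: now 3*log(y - 1) - 5*log(y + 1) + 2*log(y + 2) + ∫(-y**2*exp(2*y)/5) dy + ∫((-3*y**2 + 12*y + 51)/(y**3 + 2*y**2 - 9*y - 18)) dy.
Step 6. Integrate ∫(-y**2*exp(2*y)/5) dy by parts with u = y**2, dv = (-exp(2*y)/5) dy, so v = -exp(2*y)/10: now -y**2*exp(2*y)/10 + 3*log(y - 1) - 5*log(y + 1) + 2*log(y + 2) + ∫(y*exp(2*y)/5) dy + ∫((-3*y**2 + 12*y + 51)/(y**3 + 2*y**2 - 9*y - 18)) dy.
Step 7. Integrate ∫(y*exp(2*y)/5) dy by parts with u = y, dv = (exp(2*y)/5) dy, so v = exp(2*y)/10: now -y**2*exp(2*y)/10 + y*exp(2*y)/10 + 3*log(y - 1) - 5*log(y + 1) + 2*log(y + 2) + ∫((-3*y**2 + 12*y + 51)/(y**3 + 2*y**2 - 9*y - 18)) dy + ∫(-exp(2*y)/10) dy.
Step 8. Evaluate the standard form: now -y**2*exp(2*y)/10 + y*exp(2*y)/10 - exp(2*y)/20 + 3*log(y - 1) - 5*log(y + 1) + 2*log(y + 2) + ∫((-3*y**2 + 12*y + 51)/(y**3 + 2*y**2 - 9*y - 18)) dy.
Step 9. Decompose ∫((-3*y**2 + 12*y + 51)/(y**3 + 2*y**2 - 9*y - 18)) dy by partial fractions, (-3*y**2 + 12*y + 51)/(y**3 + 2*y**2 - 9*y - 18) = -2/(y + 3) - 3/(y + 2) + 2/(y - 3): now -y**2*exp(2*y)/10 + y*exp(2*y)/10 - exp(2*y)/20 + 3*log(y - 1) - 5*log(y + 1) + 2*log(y + 2) + ∫(2/(y - 3)) dy + ∫(-3/(y + 2)) dy + ∫(-2/(y + 3)) dy.
Step 10. Evaluate the standard form [assuming y > 3]: now -y**2*exp(2*y)/10 + y*exp(2*y)/10 - exp(2*y)/20 + 2*log(y - 3) + 3*log(y - 1) - 5*log(y + 1) + 2*log(y + 2) + ∫(-3/(y + 2)) dy + ∫(-2/(y + 3)) dy.
Step 11. Evaluate the standard form [assuming y > -2]: now -y**2*exp(2*y)/10 + y*exp(2*y)/10 - exp(2*y)/20 + 2*log(y - 3) + 3*log(y - 1) - 5*log(y + 1) - log(y + 2) + ∫(-2/(y + 3)) dy.
Step 12. Evaluate the standard form [assuming y > -3]: now -y**2*exp(2*y)/10 + y*exp(2*y)/10 - exp(2*y)/20 + 2*log(y - 3) + 3*log(y - 1) - 5*log(y + 1) - log(y + 2) - 2*log(y + 3).
Answer: -y**2*exp(2*y)/10 + y*exp(2*y)/10 - exp(2*y)/20 + 2*log(y - 3) + 3*log(y - 1) - 5*log(y + 1) - log(y + 2) - 2*log(y + 3).


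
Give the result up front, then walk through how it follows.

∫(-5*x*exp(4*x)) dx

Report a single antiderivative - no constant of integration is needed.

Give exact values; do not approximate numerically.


The answer is -5*x*exp(4*x)/4 + 5*exp(4*x)/16.
Step 1. Integrate ∫(-5*x*exp(4*x)) dx by parts with u = x, dv = (-5*exp(4*x)) dx, so v = -5*exp(4*x)/4: now -5*x*exp(4*x)/4 + ∫(5*exp(4*x)/4) dx.
Step 2. Evaluate the standard form: now -5*x*exp(4*x)/4 + 5*exp(4*x)/16.
Answer: -5*x*exp(4*x)/4 + 5*exp(4*x)/16.


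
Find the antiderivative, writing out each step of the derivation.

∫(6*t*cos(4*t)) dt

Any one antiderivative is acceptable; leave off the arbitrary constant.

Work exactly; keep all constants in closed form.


Step 1. Integrate ∫(6*t*cos(4*t)) dt by parts with u = t, dv = (6*cos(4*t)) dt, so v = 3*sin(4*t)/2: now 3*t*sin(4*t)/2 + ∫(-3*sin(4*t)/2) dt.
Step 2. Evaluate the standard form: now 3*t*sin(4*t)/2 + 3*cos(4*t)/8.
Answer: 3*t*sin(4*t)/2 + 3*cos(4*t)/8.


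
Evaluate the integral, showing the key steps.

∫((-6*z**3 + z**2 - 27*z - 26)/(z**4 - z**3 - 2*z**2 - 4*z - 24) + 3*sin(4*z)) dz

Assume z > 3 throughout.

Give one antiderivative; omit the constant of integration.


Step 1. Rewrite: now ∫((-6*z**3 + z**2 - 27*z - 26)/(z**4 - z**3 - 2*z**2 - 4*z - 24)) dz + ∫(3*sin(4*z)) dz.
Step 2. Evaluate the standard form: now -3*cos(4*z)/4 + ∫((-6*z**3 + z**2 - 27*z - 26)/(z**4 - z**3 - 2*z**2 - 4*z - 24)) dz.
Step 3. Decompose ∫((-6*z**3 + z**2 - 27*z - 26)/(z**4 - z**3 - 2*z**2 - 4*z - 24)) dz by partial fractions, (-6*z**3 + z**2 - 27*z - 26)/(z**4 - z**3 - 2*z**2 - 4*z - 24) = 3/(z**2 + 4) - 2/(z + 2) - 4/(z - 3): now -3*cos(4*z)/4 + ∫(-4/(z - 3)) dz + ∫(-2/(z + 2)) dz + ∫(3/(z**2 + 4)) dz.
Step 4. Evaluate the standard form [assuming z > 3]: now -4*log(z - 3) - 3*cos(4*z)/4 + ∫(-2/(z + 2)) dz + ∫(3/(z**2 + 4)) dz.
Step 5. Evaluate the standard form [assuming z > -2]: now -4*log(z - 3) - 2*log(z + 2) - 3*cos(4*z)/4 + ∫(3/(z**2 + 4)) dz.
Step 6. Evaluate the standard form: now -4*log(z - 3) - 2*log(z + 2) - 3*cos(4*z)/4 + 3*atan(z/2)/2.
Answer: -4*log(z - 3) - 2*log(z + 2) - 3*cos(4*z)/4 + 3*atan(z/2)/2.


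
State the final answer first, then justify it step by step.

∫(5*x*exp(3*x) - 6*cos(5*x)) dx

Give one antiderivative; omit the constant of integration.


The answer is 5*x*exp(3*x)/3 - 5*exp(3*x)/9 - 6*sin(5*x)/5.
Step 1. Rewrite: now ∫(5*x*exp(3*x)) dx + ∫(-6*cos(5*x)) dx.
Step 2. Evaluate the standard form: now -6*sin(5*x)/5 + ∫(5*x*exp(3*x)) dx.
Step 3. Integrate ∫(5*x*exp(3*x)) dx by parts with u = x, dv = (5*exp(3*x)) dx, so v = 5*exp(3*x)/3: now 5*x*exp(3*x)/3 - 6*sin(5*x)/5 + ∫(-5*exp(3*x)/3) dx.
Step 4. Evaluate the standard form: now 5*x*exp(3*x)/3 - 5*exp(3*x)/9 - 6*sin(5*x)/5.
Answer: 5*x*exp(3*x)/3 - 5*exp(3*x)/9 - 6*sin(5*x)/5.


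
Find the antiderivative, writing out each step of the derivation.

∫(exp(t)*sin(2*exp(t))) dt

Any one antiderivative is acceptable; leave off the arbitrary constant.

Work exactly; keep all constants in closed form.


Step 1. Substitute u = exp(t), turning ∫(exp(t)*sin(2*exp(t))) dt into ∫(sin(2*u)) du: now ∫(sin(2*u)) du.
Step 2. Evaluate the standard form: now -cos(2*u)/2.
Step 3. Substitute back u = exp(t): now -cos(2*exp(t))/2.
Answer: -cos(2*exp(t))/2.


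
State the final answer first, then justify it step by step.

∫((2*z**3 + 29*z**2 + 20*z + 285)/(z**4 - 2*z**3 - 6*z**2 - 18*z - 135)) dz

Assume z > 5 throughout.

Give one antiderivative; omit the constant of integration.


The answer is 5*log(z - 5) - 3*log(z + 3) - atan(z/3)/3.
Step 1. Decompose ∫((2*z**3 + 29*z**2 + 20*z + 285)/(z**4 - 2*z**3 - 6*z**2 - 18*z - 135)) dz by partial fractions, (2*z**3 + 29*z**2 + 20*z + 285)/(z**4 - 2*z**3 - 6*z**2 - 18*z - 135) = -1/(z**2 + 9) - 3/(z + 3) + 5/(z - 5): now ∫(5/(z - 5)) dz + ∫(-3/(z + 3)) dz + ∫(-1/(z**2 + 9)) dz.
Step 2. Evaluate the standard form [assuming z > -3]: now -3*log(z + 3) + ∫(5/(z - 5)) dz + ∫(-1/(z**2 + 9)) dz.
Step 3. Evaluate the standard form [assuming z > 5]: now 5*log(z - 5) - 3*log(z + 3) + ∫(-1/(z**2 + 9)) dz.
Step 4. Evaluate the standard form: now 5*log(z - 5) - 3*log(z + 3) - atan(z/3)/3.
Answer: 5*log(z - 5) - 3*log(z + 3) - atan(z/3)/3.


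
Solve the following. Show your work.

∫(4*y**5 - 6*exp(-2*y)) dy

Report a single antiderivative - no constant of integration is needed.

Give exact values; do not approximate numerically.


Step 1. Rewrite: now ∫(4*y**5) dy + ∫(-6*exp(-2*y)) dy.
Step 2. Evaluate the standard form: now ∫(4*y**5) dy + 3*exp(-2*y).
Step 3. Evaluate the standard form: now 2*y**6/3 + 3*exp(-2*y).
Answer: 2*y**6/3 + 3*exp(-2*y).


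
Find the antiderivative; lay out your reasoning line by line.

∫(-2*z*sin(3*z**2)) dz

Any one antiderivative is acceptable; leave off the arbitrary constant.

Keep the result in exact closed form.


Step 1. Substitute u = z**2, turning ∫(-2*z*sin(3*z**2)) dz into ∫(-sin(3*u)) du: now ∫(-sin(3*u)) du.
Step 2. Evaluate the standard form: now cos(3*u)/3.
Step 3. Substitute back u = z**2: now cos(3*z**2)/3.
Answer: cos(3*z**2)/3.


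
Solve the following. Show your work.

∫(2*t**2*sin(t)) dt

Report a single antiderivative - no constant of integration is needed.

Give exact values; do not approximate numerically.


Step 1. Integrate ∫(2*t**2*sin(t)) dt by parts with u = t**2, dv = (2*sin(t)) dt, so v = -2*cos(t): now -2*t**2*cos(t) + ∫(4*t*cos(t)) dt.
Step 2. Integrate ∫(4*t*cos(t)) dt by parts with u = t, dv = (4*cos(t)) dt, so v = 4*sin(t): now -2*t**2*cos(t) + 4*t*sin(t) + ∫(-4*sin(t)) dt.
Step 3. Evaluate the standard form: now -2*t**2*cos(t) + 4*t*sin(t) + 4*cos(t).
Answer: -2*t**2*cos(t) + 4*t*sin(t) + 4*cos(t).


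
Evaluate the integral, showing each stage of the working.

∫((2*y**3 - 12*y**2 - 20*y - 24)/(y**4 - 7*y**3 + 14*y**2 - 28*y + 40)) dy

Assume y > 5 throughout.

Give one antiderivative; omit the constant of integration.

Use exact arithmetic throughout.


Step 1. Decompose ∫((2*y**3 - 12*y**2 - 20*y - 24)/(y**4 - 7*y**3 + 14*y**2 - 28*y + 40)) dy by partial fractions, (2*y**3 - 12*y**2 - 20*y - 24)/(y**4 - 7*y**3 + 14*y**2 - 28*y + 40) = 4/(y**2 + 4) + 4/(y - 2) - 2/(y - 5): now ∫(-2/(y - 5)) dy + ∫(4/(y - 2)) dy + ∫(4/(y**2 + 4)) dy.
Step 2. Evaluate the standard form [assuming y > 2]: now 4*log(y - 2) + ∫(-2/(y - 5)) dy + ∫(4/(y**2 + 4)) dy.
Step 3. Evaluate the standard form [assuming y > 5]: now -2*log(y - 5) + 4*log(y - 2) + ∫(4/(y**2 + 4)) dy.
Step 4. Evaluate the standard form: now -2*log(y - 5) + 4*log(y - 2) + 2*atan(y/2).
Answer: -2*log(y - 5) + 4*log(y - 2) + 2*atan(y/2).


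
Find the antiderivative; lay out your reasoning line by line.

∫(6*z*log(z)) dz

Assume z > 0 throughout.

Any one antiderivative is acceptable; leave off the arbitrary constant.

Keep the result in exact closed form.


Step 1. Integrate ∫(6*z*log(z)) dz by parts with u = log(z), dv = (6*z) dz, so v = 3*z**2 [assuming z > 0]: now 3*z**2*log(z) + ∫(-3*z) dz.
Step 2. Evaluate the standard form: now 3*z**2*log(z) - 3*z**2/2.
Answer: 3*z**2*log(z) - 3*z**2/2.


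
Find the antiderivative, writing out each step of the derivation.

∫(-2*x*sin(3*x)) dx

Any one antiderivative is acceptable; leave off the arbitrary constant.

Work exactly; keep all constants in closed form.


Step 1. Integrate ∫(-2*x*sin(3*x)) dx by parts with u = x, dv = (-2*sin(3*x)) dx, so v = 2*cos(3*x)/3: now 2*x*cos(3*x)/3 + ∫(-2*cos(3*x)/3) dx.
Step 2. Evaluate the standard form: now 2*x*cos(3*x)/3 - 2*sin(3*x)/9.
Answer: 2*x*cos(3*x)/3 - 2*sin(3*x)/9.


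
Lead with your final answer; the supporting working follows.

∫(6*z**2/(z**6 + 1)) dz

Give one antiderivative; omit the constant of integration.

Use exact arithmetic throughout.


The answer is 2*atan(z**3).
Step 1. Substitute u = z**3, turning ∫(6*z**2/(z**6 + 1)) dz into ∫(2/(u**2 + 1)) du: now ∫(2/(u**2 + 1)) du.
Step 2. Evaluate the standard form: now 2*atan(u).
Step 3. Substitute back u = z**3: now 2*atan(z**3).
Answer: 2*atan(z**3).


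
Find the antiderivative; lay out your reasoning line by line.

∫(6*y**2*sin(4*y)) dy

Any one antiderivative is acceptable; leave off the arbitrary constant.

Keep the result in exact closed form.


Step 1. Integrate ∫(6*y**2*sin(4*y)) dy by parts with u = y**2, dv = (6*sin(4*y)) dy, so v = -3*cos(4*y)/2: now -3*y**2*cos(4*y)/2 + ∫(3*y*cos(4*y)) dy.
Step 2. Integrate ∫(3*y*cos(4*y)) dy by parts with u = y, dv = (3*cos(4*y)) dy, so v = 3*sin(4*y)/4: now -3*y**2*cos(4*y)/2 + 3*y*sin(4*y)/4 + ∫(-3*sin(4*y)/4) dy.
Step 3. Evaluate the standard form: now -3*y**2*cos(4*y)/2 + 3*y*sin(4*y)/4 + 3*cos(4*y)/16.
Answer: -3*y**2*cos(4*y)/2 + 3*y*sin(4*y)/4 + 3*cos(4*y)/16.


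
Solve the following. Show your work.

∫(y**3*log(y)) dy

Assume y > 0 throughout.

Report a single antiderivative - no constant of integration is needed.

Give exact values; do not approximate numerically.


Step 1. Integrate ∫(y**3*log(y)) dy by parts with u = log(y), dv = (y**3) dy, so v = y**4/4 [assuming y > 0]: now y**4*log(y)/4 + ∫(-y**3/4) dy.
Step 2. Evaluate the standard form: now y**4*log(y)/4 - y**4/16.
Answer: y**4*log(y)/4 - y**4/16.


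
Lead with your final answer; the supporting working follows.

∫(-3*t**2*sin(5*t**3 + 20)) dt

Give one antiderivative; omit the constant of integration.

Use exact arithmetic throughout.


The answer is cos(5*t**3 + 20)/5.
Step 1. Substitute u = t**3 + 4, turning ∫(-3*t**2*sin(5*t**3 + 20)) dt into ∫(-sin(5*u)) du: now ∫(-sin(5*u)) du.
Step 2. Evaluate the standard form: now cos(5*u)/5.
Step 3. Substitute back u = t**3 + 4: now cos(5*t**3 + 20)/5.
Answer: cos(5*t**3 + 20)/5.


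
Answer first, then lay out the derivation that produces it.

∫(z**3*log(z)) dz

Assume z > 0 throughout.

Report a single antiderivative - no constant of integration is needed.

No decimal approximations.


The answer is z**4*log(z)/4 - z**4/16.
Step 1. Integrate ∫(z**3*log(z)) dz by parts with u = log(z), dv = (z**3) dz, so v = z**4/4 [assuming z > 0]: now z**4*log(z)/4 + ∫(-z**3/4) dz.
Step 2. Evaluate the standard form: now z**4*log(z)/4 - z**4/16.
Answer: z**4*log(z)/4 - z**4/16.


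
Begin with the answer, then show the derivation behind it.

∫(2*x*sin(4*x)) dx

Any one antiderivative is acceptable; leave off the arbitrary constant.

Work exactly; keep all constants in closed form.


The answer is -x*cos(4*x)/2 + sin(4*x)/8.
Step 1. Integrate ∫(2*x*sin(4*x)) dx by parts with u = x, dv = (2*sin(4*x)) dx, so v = -cos(4*x)/2: now -x*cos(4*x)/2 + ∫(cos(4*x)/2) dx.
Step 2. Evaluate the standard form: now -x*cos(4*x)/2 + sin(4*x)/8.
Answer: -x*cos(4*x)/2 + sin(4*x)/8.


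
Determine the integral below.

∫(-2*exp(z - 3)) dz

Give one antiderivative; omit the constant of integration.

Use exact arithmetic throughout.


Answer: -2*exp(z - 3).


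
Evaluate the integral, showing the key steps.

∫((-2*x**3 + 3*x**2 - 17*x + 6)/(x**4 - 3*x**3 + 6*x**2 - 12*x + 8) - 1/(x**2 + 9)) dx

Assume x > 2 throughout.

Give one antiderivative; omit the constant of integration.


Step 1. Rewrite: now ∫((-2*x**3 + 3*x**2 - 17*x + 6)/(x**4 - 3*x**3 + 6*x**2 - 12*x + 8)) dx + ∫(-1/(x**2 + 9)) dx.
Step 2. Decompose ∫((-2*x**3 + 3*x**2 - 17*x + 6)/(x**4 - 3*x**3 + 6*x**2 - 12*x + 8)) dx by partial fractions, (-2*x**3 + 3*x**2 - 17*x + 6)/(x**4 - 3*x**3 + 6*x**2 - 12*x + 8) = 3/(x**2 + 4) + 2/(x - 1) - 4/(x - 2): now ∫(-4/(x - 2)) dx + ∫(2/(x - 1)) dx + ∫(3/(x**2 + 4)) dx + ∫(-1/(x**2 + 9)) dx.
Step 3. Evaluate the standard form [assuming x > 2]: now -4*log(x - 2) + ∫(2/(x - 1)) dx + ∫(3/(x**2 + 4)) dx + ∫(-1/(x**2 + 9)) dx.
Step 4. Evaluate the standard form [assuming x > 1]: now -4*log(x - 2) + 2*log(x - 1) + ∫(3/(x**2 + 4)) dx + ∫(-1/(x**2 + 9)) dx.
Step 5. Evaluate the standard form: now -4*log(x - 2) + 2*log(x - 1) + 3*atan(x/2)/2 + ∫(-1/(x**2 + 9)) dx.
Step 6. Evaluate the standard form: now -4*log(x - 2) + 2*log(x - 1) - atan(x/3)/3 + 3*atan(x/2)/2.
Answer: -4*log(x - 2) + 2*log(x - 1) - atan(x/3)/3 + 3*atan(x/2)/2.


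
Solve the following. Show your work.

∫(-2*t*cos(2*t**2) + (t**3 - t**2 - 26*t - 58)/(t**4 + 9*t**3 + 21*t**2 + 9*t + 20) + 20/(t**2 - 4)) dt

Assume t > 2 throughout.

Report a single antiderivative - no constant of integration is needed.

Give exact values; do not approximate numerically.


Step 1. Rewrite: now ∫(-2*t*cos(2*t**2)) dt + ∫((t**3 - t**2 - 26*t - 58)/(t**4 + 9*t**3 + 21*t**2 + 9*t + 20)) dt + ∫(20/(t**2 - 4)) dt.
Step 2. Decompose ∫((t**3 - t**2 - 26*t - 58)/(t**4 + 9*t**3 + 21*t**2 + 9*t + 20)) dt by partial fractions, (t**3 - t**2 - 26*t - 58)/(t**4 + 9*t**3 + 21*t**2 + 9*t + 20) = -3/(t**2 + 1) + 3/(t + 5) - 2/(t + 4): now ∫(-2*t*cos(2*t**2)) dt + ∫(-2/(t + 4)) dt + ∫(3/(t + 5)) dt + ∫(20/(t**2 - 4)) dt + ∫(-3/(t**2 + 1)) dt.
Step 3. Evaluate the standard form [assuming t > -5]: now 3*log(t + 5) + ∫(-2*t*cos(2*t**2)) dt + ∫(-2/(t + 4)) dt + ∫(20/(t**2 - 4)) dt + ∫(-3/(t**2 + 1)) dt.
Step 4. Evaluate the standard form [assuming t > -4]: now -2*log(t + 4) + 3*log(t + 5) + ∫(-2*t*cos(2*t**2)) dt + ∫(20/(t**2 - 4)) dt + ∫(-3/(t**2 + 1)) dt.
Step 5. Evaluate the standard form: now -2*log(t + 4) + 3*log(t + 5) - 3*atan(t) + ∫(-2*t*cos(2*t**2)) dt + ∫(20/(t**2 - 4)) dt.
Step 6. Substitute u = t**2, turning ∫(-2*t*cos(2*t**2)) dt into ∫(-cos(2*u)) du: now -2*log(t + 4) + 3*log(t + 5) - 3*atan(t) + ∫(20/(t**2 - 4)) dt + ∫(-cos(2*u)) du.
Step 7. Evaluate the standard form: now -2*log(t + 4) + 3*log(t + 5) - sin(2*u)/2 - 3*atan(t) + ∫(20/(t**2 - 4)) dt.
Step 8. Substitute back u = t**2: now -2*log(t + 4) + 3*log(t + 5) - sin(2*t**2)/2 - 3*atan(t) + ∫(20/(t**2 - 4)) dt.
Step 9. Decompose ∫(20/(t**2 - 4)) dt by partial fractions, 20/(t**2 - 4) = -5/(t + 2) + 5/(t - 2): now -2*log(t + 4) + 3*log(t + 5) - sin(2*t**2)/2 - 3*atan(t) + ∫(5/(t - 2)) dt + ∫(-5/(t + 2)) dt.
Step 10. Evaluate the standard form [assuming t > 2]: now 5*log(t - 2) - 2*log(t + 4) + 3*log(t + 5) - sin(2*t**2)/2 - 3*atan(t) + ∫(-5/(t + 2)) dt.
Step 11. Evaluate the standard form [assuming t > -2]: now 5*log(t - 2) - 5*log(t + 2) - 2*log(t + 4) + 3*log(t + 5) - sin(2*t**2)/2 - 3*atan(t).
Answer: 5*log(t - 2) - 5*log(t + 2) - 2*log(t + 4) + 3*log(t + 5) - sin(2*t**2)/2 - 3*atan(t).


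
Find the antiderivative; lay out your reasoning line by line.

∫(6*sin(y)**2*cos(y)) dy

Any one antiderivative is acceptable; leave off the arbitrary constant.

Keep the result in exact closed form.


Step 1. Substitute u = sin(y), turning ∫(6*sin(y)**2*cos(y)) dy into ∫(6*u**2) du: now ∫(6*u**2) du.
Step 2. Evaluate the standard form: now 2*u**3.
Step 3. Substitute back u = sin(y): now 2*sin(y)**3.
Answer: 2*sin(y)**3.


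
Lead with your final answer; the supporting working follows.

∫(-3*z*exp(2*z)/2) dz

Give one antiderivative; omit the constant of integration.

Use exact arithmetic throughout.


The answer is -3*z*exp(2*z)/4 + 3*exp(2*z)/8.
Step 1. Integrate ∫(-3*z*exp(2*z)/2) dz by parts with u = z, dv = (-3*exp(2*z)/2) dz, so v = -3*exp(2*z)/4: now -3*z*exp(2*z)/4 + ∫(3*exp(2*z)/4) dz.
Step 2. Evaluate the standard form: now -3*z*exp(2*z)/4 + 3*exp(2*z)/8.
Answer: -3*z*exp(2*z)/4 + 3*exp(2*z)/8.


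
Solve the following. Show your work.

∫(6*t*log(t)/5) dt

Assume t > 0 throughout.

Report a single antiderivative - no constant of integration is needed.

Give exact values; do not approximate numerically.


Step 1. Integrate ∫(6*t*log(t)/5) dt by parts with u = log(t), dv = (6*t/5) dt, so v = 3*t**2/5 [assuming t > 0]: now 3*t**2*log(t)/5 + ∫(-3*t/5) dt.
Step 2. Evaluate the standard form: now 3*t**2*log(t)/5 - 3*t**2/10.
Answer: 3*t**2*log(t)/5 - 3*t**2/10.


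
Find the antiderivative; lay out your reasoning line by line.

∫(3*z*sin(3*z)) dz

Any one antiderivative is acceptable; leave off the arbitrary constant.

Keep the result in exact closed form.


Step 1. Integrate ∫(3*z*sin(3*z)) dz by parts with u = z, dv = (3*sin(3*z)) dz, so v = -cos(3*z): now -z*cos(3*z) + ∫(cos(3*z)) dz.
Step 2. Evaluate the standard form: now -z*cos(3*z) + sin(3*z)/3.
Answer: -z*cos(3*z) + sin(3*z)/3.


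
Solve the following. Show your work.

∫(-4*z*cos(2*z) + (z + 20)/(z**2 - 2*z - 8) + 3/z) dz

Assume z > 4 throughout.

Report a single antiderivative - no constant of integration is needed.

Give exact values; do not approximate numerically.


Step 1. Rewrite: now ∫(3/z) dz + ∫(-4*z*cos(2*z)) dz + ∫((z + 20)/(z**2 - 2*z - 8)) dz.
Step 2. Evaluate the standard form [assuming z > 0]: now 3*log(z) + ∫(-4*z*cos(2*z)) dz + ∫((z + 20)/(z**2 - 2*z - 8)) dz.
Step 3. Decompose ∫((z + 20)/(z**2 - 2*z - 8)) dz by partial fractions, (z + 20)/(z**2 - 2*z - 8) = -3/(z + 2) + 4/(z - 4): now 3*log(z) + ∫(-4*z*cos(2*z)) dz + ∫(4/(z - 4)) dz + ∫(-3/(z + 2)) dz.
Step 4. Evaluate the standard form [assuming z > -2]: now 3*log(z) - 3*log(z + 2) + ∫(-4*z*cos(2*z)) dz + ∫(4/(z - 4)) dz.
Step 5. Evaluate the standard form [assuming z > 4]: now 3*log(z) + 4*log(z - 4) - 3*log(z + 2) + ∫(-4*z*cos(2*z)) dz.
Step 6. Integrate ∫(-4*z*cos(2*z)) dz by parts with u = z, dv = (-4*cos(2*z)) dz, so v = -2*sin(2*z): now -2*z*sin(2*z) + 3*log(z) + 4*log(z - 4) - 3*log(z + 2) + ∫(2*sin(2*z)) dz.
Step 7. Evaluate the standard form: now -2*z*sin(2*z) + 3*log(z) + 4*log(z - 4) - 3*log(z + 2) - cos(2*z).
Answer: -2*z*sin(2*z) + 3*log(z) + 4*log(z - 4) - 3*log(z + 2) - cos(2*z).


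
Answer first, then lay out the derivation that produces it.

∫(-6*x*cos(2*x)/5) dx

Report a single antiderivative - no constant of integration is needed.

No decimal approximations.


The answer is -3*x*sin(2*x)/5 - 3*cos(2*x)/10.
Step 1. Integrate ∫(-6*x*cos(2*x)/5) dx by parts with u = x, dv = (-6*cos(2*x)/5) dx, so v = -3*sin(2*x)/5: now -3*x*sin(2*x)/5 + ∫(3*sin(2*x)/5) dx.
Step 2. Evaluate the standard form: now -3*x*sin(2*x)/5 - 3*cos(2*x)/10.
Answer: -3*x*sin(2*x)/5 - 3*cos(2*x)/10.


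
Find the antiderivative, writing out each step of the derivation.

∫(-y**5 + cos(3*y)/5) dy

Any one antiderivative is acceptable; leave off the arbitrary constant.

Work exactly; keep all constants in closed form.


Step 1. Rewrite: now ∫(-y**5) dy + ∫(cos(3*y)/5) dy.
Step 2. Evaluate the standard form: now -y**6/6 + ∫(cos(3*y)/5) dy.
Step 3. Evaluate the standard form: now -y**6/6 + sin(3*y)/15.
Answer: -y**6/6 + sin(3*y)/15.


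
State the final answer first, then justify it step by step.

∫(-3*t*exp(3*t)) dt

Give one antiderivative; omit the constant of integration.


The answer is -t*exp(3*t) + exp(3*t)/3.
Step 1. Integrate ∫(-3*t*exp(3*t)) dt by parts with u = t, dv = (-3*exp(3*t)) dt, so v = -exp(3*t): now -t*exp(3*t) + ∫(exp(3*t)) dt.
Step 2. Evaluate the standard form: now -t*exp(3*t) + exp(3*t)/3.
Answer: -t*exp(3*t) + exp(3*t)/3.


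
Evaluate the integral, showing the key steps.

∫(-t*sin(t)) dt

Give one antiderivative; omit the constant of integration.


Step 1. Integrate ∫(-t*sin(t)) dt by parts with u = t, dv = (-sin(t)) dt, so v = cos(t): now t*cos(t) + ∫(-cos(t)) dt.
Step 2. Evaluate the standard form: now t*cos(t) - sin(t).
Answer: t*cos(t) - sin(t).


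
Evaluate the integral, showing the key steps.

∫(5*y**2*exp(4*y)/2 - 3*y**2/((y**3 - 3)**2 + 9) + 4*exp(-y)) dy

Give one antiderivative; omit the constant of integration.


Step 1. Rewrite: now ∫(-3*y**2/((y**3 - 3)**2 + 9)) dy + ∫(5*y**2*exp(4*y)/2) dy + ∫(4*exp(-y)) dy.
Step 2. Substitute u = y**3 - 3, turning ∫(-3*y**2/((y**3 - 3)**2 + 9)) dy into ∫(-1/(u**2 + 9)) du: now ∫(5*y**2*exp(4*y)/2) dy + ∫(-1/(u**2 + 9)) du + ∫(4*exp(-y)) dy.
Step 3. Evaluate the standard form: now -atan(u/3)/3 + ∫(5*y**2*exp(4*y)/2) dy + ∫(4*exp(-y)) dy.
Step 4. Substitute back u = y**3 - 3: now -atan(y**3/3 - 1)/3 + ∫(5*y**2*exp(4*y)/2) dy + ∫(4*exp(-y)) dy.
Step 5. Integrate ∫(5*y**2*exp(4*y)/2) dy by parts with u = y**2, dv = (5*exp(4*y)/2) dy, so v = 5*exp(4*y)/8: now 5*y**2*exp(4*y)/8 - atan(y**3/3 - 1)/3 + ∫(-5*y*exp(4*y)/4) dy + ∫(4*exp(-y)) dy.
Step 6. Integrate ∫(-5*y*exp(4*y)/4) dy by parts with u = y, dv = (-5*exp(4*y)/4) dy, so v = -5*exp(4*y)/16: now 5*y**2*exp(4*y)/8 - 5*y*exp(4*y)/16 - atan(y**3/3 - 1)/3 + ∫(4*exp(-y)) dy + ∫(5*exp(4*y)/16) dy.
Step 7. Evaluate the standard form: now 5*y**2*exp(4*y)/8 - 5*y*exp(4*y)/16 + 5*exp(4*y)/64 - atan(y**3/3 - 1)/3 + ∫(4*exp(-y)) dy.
Step 8. Evaluate the standard form: now 5*y**2*exp(4*y)/8 - 5*y*exp(4*y)/16 + 5*exp(4*y)/64 - atan(y**3/3 - 1)/3 - 4*exp(-y).
Answer: 5*y**2*exp(4*y)/8 - 5*y*exp(4*y)/16 + 5*exp(4*y)/64 - atan(y**3/3 - 1)/3 - 4*exp(-y).


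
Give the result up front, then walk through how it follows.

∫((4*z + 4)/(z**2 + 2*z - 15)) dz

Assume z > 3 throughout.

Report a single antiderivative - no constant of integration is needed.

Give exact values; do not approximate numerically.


The answer is 2*log(z - 3) + 2*log(z + 5).
Step 1. Decompose ∫((4*z + 4)/(z**2 + 2*z - 15)) dz by partial fractions, (4*z + 4)/(z**2 + 2*z - 15) = 2/(z + 5) + 2/(z - 3): now ∫(2/(z - 3)) dz + ∫(2/(z + 5)) dz.
Step 2. Evaluate the standard form [assuming z > 3]: now 2*log(z - 3) + ∫(2/(z + 5)) dz.
Step 3. Evaluate the standard form [assuming z > -5]: now 2*log(z - 3) + 2*log(z + 5).
Answer: 2*log(z - 3) + 2*log(z + 5).


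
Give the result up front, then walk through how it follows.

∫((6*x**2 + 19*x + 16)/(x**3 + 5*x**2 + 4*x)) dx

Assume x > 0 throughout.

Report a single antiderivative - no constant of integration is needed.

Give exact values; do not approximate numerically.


The answer is 4*log(x) - log(x + 1) + 3*log(x + 4).
Step 1. Decompose ∫((6*x**2 + 19*x + 16)/(x**3 + 5*x**2 + 4*x)) dx by partial fractions, (6*x**2 + 19*x + 16)/(x**3 + 5*x**2 + 4*x) = 3/(x + 4) - 1/(x + 1) + 4/x: now ∫(4/x) dx + ∫(-1/(x + 1)) dx + ∫(3/(x + 4)) dx.
Step 2. Evaluate the standard form [assuming x > -1]: now -log(x + 1) + ∫(4/x) dx + ∫(3/(x + 4)) dx.
Step 3. Evaluate the standard form [assuming x > -4]: now -log(x + 1) + 3*log(x + 4) + ∫(4/x) dx.
Step 4. Evaluate the standard form [assuming x > 0]: now 4*log(x) - log(x + 1) + 3*log(x + 4).
Answer: 4*log(x) - log(x + 1) + 3*log(x + 4).


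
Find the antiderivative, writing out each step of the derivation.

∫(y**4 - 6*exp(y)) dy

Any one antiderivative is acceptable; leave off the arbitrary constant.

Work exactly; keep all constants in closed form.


Step 1. Rewrite: now ∫(y**4) dy + ∫(-6*exp(y)) dy.
Step 2. Evaluate the standard form: now y**5/5 + ∫(-6*exp(y)) dy.
Step 3. Evaluate the standard form: now y**5/5 - 6*exp(y).
Answer: y**5/5 - 6*exp(y).


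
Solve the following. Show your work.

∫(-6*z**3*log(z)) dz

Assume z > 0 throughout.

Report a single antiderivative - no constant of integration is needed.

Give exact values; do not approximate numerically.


Step 1. Integrate ∫(-6*z**3*log(z)) dz by parts with u = log(z), dv = (-6*z**3) dz, so v = -3*z**4/2 [assuming z > 0]: now -3*z**4*log(z)/2 + ∫(3*z**3/2) dz.
Step 2. Evaluate the standard form: now -3*z**4*log(z)/2 + 3*z**4/8.
Answer: -3*z**4*log(z)/2 + 3*z**4/8.


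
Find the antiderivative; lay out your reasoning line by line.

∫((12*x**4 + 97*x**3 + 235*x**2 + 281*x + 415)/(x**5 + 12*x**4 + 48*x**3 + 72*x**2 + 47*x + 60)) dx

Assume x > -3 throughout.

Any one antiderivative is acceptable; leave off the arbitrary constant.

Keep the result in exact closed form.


Step 1. Decompose ∫((12*x**4 + 97*x**3 + 235*x**2 + 281*x + 415)/(x**5 + 12*x**4 + 48*x**3 + 72*x**2 + 47*x + 60)) dx by partial fractions, (12*x**4 + 97*x**3 + 235*x**2 + 281*x + 415)/(x**5 + 12*x**4 + 48*x**3 + 72*x**2 + 47*x + 60) = 4/(x**2 + 1) + 5/(x + 5) + 5/(x + 4) + 2/(x + 3): now ∫(2/(x + 3)) dx + ∫(5/(x + 4)) dx + ∫(5/(x + 5)) dx + ∫(4/(x**2 + 1)) dx.
Step 2. Evaluate the standard form [assuming x > -3]: now 2*log(x + 3) + ∫(5/(x + 4)) dx + ∫(5/(x + 5)) dx + ∫(4/(x**2 + 1)) dx.
Step 3. Evaluate the standard form [assuming x > -5]: now 2*log(x + 3) + 5*log(x + 5) + ∫(5/(x + 4)) dx + ∫(4/(x**2 + 1)) dx.
Step 4. Evaluate the standard form [assuming x > -4]: now 2*log(x + 3) + 5*log(x + 4) + 5*log(x + 5) + ∫(4/(x**2 + 1)) dx.
Step 5. Evaluate the standard form: now 2*log(x + 3) + 5*log(x + 4) + 5*log(x + 5) + 4*atan(x).
Answer: 2*log(x + 3) + 5*log(x + 4) + 5*log(x + 5) + 4*atan(x).


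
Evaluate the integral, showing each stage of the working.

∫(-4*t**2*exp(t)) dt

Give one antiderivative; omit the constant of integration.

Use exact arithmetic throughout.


Step 1. Integrate ∫(-4*t**2*exp(t)) dt by parts with u = t**2, dv = (-4*exp(t)) dt, so v = -4*exp(t): now -4*t**2*exp(t) + ∫(8*t*exp(t)) dt.
Step 2. Integrate ∫(8*t*exp(t)) dt by parts with u = t, dv = (8*exp(t)) dt, so v = 8*exp(t): now -4*t**2*exp(t) + 8*t*exp(t) + ∫(-8*exp(t)) dt.
Step 3. Evaluate the standard form: now -4*t**2*exp(t) + 8*t*exp(t) - 8*exp(t).
Answer: -4*t**2*exp(t) + 8*t*exp(t) - 8*exp(t).


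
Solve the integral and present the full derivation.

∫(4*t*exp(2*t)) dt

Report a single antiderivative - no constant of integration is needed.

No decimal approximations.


Step 1. Integrate ∫(4*t*exp(2*t)) dt by parts with u = t, dv = (4*exp(2*t)) dt, so v = 2*exp(2*t): now 2*t*exp(2*t) + ∫(-2*exp(2*t)) dt.
Step 2. Evaluate the standard form: now 2*t*exp(2*t) - exp(2*t).
Answer: 2*t*exp(2*t) - exp(2*t).


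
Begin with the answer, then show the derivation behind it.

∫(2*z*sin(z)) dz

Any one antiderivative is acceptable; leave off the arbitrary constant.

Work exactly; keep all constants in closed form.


The answer is -2*z*cos(z) + 2*sin(z).
Step 1. Integrate ∫(2*z*sin(z)) dz by parts with u = z, dv = (2*sin(z)) dz, so v = -2*cos(z): now -2*z*cos(z) + ∫(2*cos(z)) dz.
Step 2. Evaluate the standard form: now -2*z*cos(z) + 2*sin(z).
Answer: -2*z*cos(z) + 2*sin(z).


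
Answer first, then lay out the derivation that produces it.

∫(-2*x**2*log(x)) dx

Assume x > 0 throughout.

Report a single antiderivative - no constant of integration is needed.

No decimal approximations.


The answer is -2*x**3*log(x)/3 + 2*x**3/9.
Step 1. Integrate ∫(-2*x**2*log(x)) dx by parts with u = log(x), dv = (-2*x**2) dx, so v = -2*x**3/3 [assuming x > 0]: now -2*x**3*log(x)/3 + ∫(2*x**2/3) dx.
Step 2. Evaluate the standard form: now -2*x**3*log(x)/3 + 2*x**3/9.
Answer: -2*x**3*log(x)/3 + 2*x**3/9.


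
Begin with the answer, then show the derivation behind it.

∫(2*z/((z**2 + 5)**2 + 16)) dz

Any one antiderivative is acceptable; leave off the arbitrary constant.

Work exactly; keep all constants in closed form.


The answer is atan(z**2/4 + 5/4)/4.
Step 1. Substitute u = z**2 + 5, turning ∫(2*z/((z**2 + 5)**2 + 16)) dz into ∫(1/(u**2 + 16)) du: now ∫(1/(u**2 + 16)) du.
Step 2. Evaluate the standard form: now atan(u/4)/4.
Step 3. Substitute back u = z**2 + 5: now atan(z**2/4 + 5/4)/4.
Answer: atan(z**2/4 + 5/4)/4.


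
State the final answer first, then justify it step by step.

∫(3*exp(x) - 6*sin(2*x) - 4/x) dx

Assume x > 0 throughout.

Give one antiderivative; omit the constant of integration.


The answer is 3*exp(x) - 4*log(x) + 3*cos(2*x).
Step 1. Rewrite: now ∫(-4/x) dx + ∫(3*exp(x)) dx + ∫(-6*sin(2*x)) dx.
Step 2. Evaluate the standard form [assuming x > 0]: now -4*log(x) + ∫(3*exp(x)) dx + ∫(-6*sin(2*x)) dx.
Step 3. Evaluate the standard form: now 3*exp(x) - 4*log(x) + ∫(-6*sin(2*x)) dx.
Step 4. Evaluate the standard form: now 3*exp(x) - 4*log(x) + 3*cos(2*x).
Answer: 3*exp(x) - 4*log(x) + 3*cos(2*x).


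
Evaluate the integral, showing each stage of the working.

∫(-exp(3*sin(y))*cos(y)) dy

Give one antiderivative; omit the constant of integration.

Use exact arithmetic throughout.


Step 1. Substitute u = sin(y), turning ∫(-exp(3*sin(y))*cos(y)) dy into ∫(-exp(3*u)) du: now ∫(-exp(3*u)) du.
Step 2. Evaluate the standard form: now -exp(3*u)/3.
Step 3. Substitute back u = sin(y): now -exp(3*sin(y))/3.
Answer: -exp(3*sin(y))/3.


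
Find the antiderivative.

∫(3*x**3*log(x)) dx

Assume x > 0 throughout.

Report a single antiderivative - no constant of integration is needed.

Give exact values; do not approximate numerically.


Answer: 3*x**4*log(x)/4 - 3*x**4/16.


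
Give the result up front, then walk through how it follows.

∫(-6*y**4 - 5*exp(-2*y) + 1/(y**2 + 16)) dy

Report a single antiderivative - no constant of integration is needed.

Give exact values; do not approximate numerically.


The answer is -6*y**5/5 + atan(y/4)/4 + 5*exp(-2*y)/2.
Step 1. Rewrite: now ∫(-6*y**4) dy + ∫(1/(y**2 + 16)) dy + ∫(-5*exp(-2*y)) dy.
Step 2. Evaluate the standard form: now atan(y/4)/4 + ∫(-6*y**4) dy + ∫(-5*exp(-2*y)) dy.
Step 3. Evaluate the standard form: now -6*y**5/5 + atan(y/4)/4 + ∫(-5*exp(-2*y)) dy.
Step 4. Evaluate the standard form: now -6*y**5/5 + atan(y/4)/4 + 5*exp(-2*y)/2.
Answer: -6*y**5/5 + atan(y/4)/4 + 5*exp(-2*y)/2.


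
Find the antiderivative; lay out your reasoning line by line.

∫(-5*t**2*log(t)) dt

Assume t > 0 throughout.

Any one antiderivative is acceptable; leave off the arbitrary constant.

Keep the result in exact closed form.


Step 1. Integrate ∫(-5*t**2*log(t)) dt by parts with u = log(t), dv = (-5*t**2) dt, so v = -5*t**3/3 [assuming t > 0]: now -5*t**3*log(t)/3 + ∫(5*t**2/3) dt.
Step 2. Evaluate the standard form: now -5*t**3*log(t)/3 + 5*t**3/9.
Answer: -5*t**3*log(t)/3 + 5*t**3/9.


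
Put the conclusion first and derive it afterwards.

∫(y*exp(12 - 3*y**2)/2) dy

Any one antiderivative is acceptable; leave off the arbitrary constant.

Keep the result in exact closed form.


The answer is -exp(12 - 3*y**2)/12.
Step 1. Substitute u = y**2 - 4, turning ∫(y*exp(12 - 3*y**2)/2) dy into ∫(exp(-3*u)/4) du: now ∫(exp(-3*u)/4) du.
Step 2. Evaluate the standard form: now -exp(-3*u)/12.
Step 3. Substitute back u = y**2 - 4: now -exp(12 - 3*y**2)/12.
Answer: -exp(12 - 3*y**2)/12.


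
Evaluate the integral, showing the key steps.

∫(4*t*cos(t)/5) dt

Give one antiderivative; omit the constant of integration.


Step 1. Integrate ∫(4*t*cos(t)/5) dt by parts with u = t, dv = (4*cos(t)/5) dt, so v = 4*sin(t)/5: now 4*t*sin(t)/5 + ∫(-4*sin(t)/5) dt.
Step 2. Evaluate the standard form: now 4*t*sin(t)/5 + 4*cos(t)/5.
Answer: 4*t*sin(t)/5 + 4*cos(t)/5.
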